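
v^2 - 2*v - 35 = (v - 7)*(v + 5)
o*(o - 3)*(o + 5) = o^3 + 2*o^2 - 15*o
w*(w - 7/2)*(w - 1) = w^3 - 9*w^2/2 + 7*w/2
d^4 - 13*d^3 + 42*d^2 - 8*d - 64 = (d - 8)*(d - 4)*(d - 2)*(d + 1)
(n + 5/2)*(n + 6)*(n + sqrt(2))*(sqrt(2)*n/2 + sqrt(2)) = sqrt(2)*n^4/2 + n^3 + 21*sqrt(2)*n^3/4 + 21*n^2/2 + 16*sqrt(2)*n^2 + 15*sqrt(2)*n + 32*n + 30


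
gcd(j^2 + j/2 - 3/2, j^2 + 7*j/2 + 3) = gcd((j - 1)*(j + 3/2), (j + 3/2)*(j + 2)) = j + 3/2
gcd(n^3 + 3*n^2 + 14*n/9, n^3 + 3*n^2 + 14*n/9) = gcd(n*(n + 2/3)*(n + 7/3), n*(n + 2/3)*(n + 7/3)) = n^3 + 3*n^2 + 14*n/9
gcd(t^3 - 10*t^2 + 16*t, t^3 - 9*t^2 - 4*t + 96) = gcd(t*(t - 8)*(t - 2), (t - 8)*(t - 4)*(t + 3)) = t - 8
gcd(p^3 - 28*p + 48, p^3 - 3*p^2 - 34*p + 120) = p^2 + 2*p - 24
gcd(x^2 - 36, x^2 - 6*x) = x - 6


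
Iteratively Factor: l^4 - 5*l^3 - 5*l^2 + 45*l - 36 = (l - 4)*(l^3 - l^2 - 9*l + 9) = (l - 4)*(l + 3)*(l^2 - 4*l + 3) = (l - 4)*(l - 1)*(l + 3)*(l - 3)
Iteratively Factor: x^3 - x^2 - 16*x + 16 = (x - 4)*(x^2 + 3*x - 4) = (x - 4)*(x - 1)*(x + 4)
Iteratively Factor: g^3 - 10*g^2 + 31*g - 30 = (g - 5)*(g^2 - 5*g + 6) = (g - 5)*(g - 2)*(g - 3)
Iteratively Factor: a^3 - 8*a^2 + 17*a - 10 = (a - 5)*(a^2 - 3*a + 2) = (a - 5)*(a - 2)*(a - 1)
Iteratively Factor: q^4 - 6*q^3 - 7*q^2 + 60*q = (q + 3)*(q^3 - 9*q^2 + 20*q) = (q - 4)*(q + 3)*(q^2 - 5*q) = q*(q - 4)*(q + 3)*(q - 5)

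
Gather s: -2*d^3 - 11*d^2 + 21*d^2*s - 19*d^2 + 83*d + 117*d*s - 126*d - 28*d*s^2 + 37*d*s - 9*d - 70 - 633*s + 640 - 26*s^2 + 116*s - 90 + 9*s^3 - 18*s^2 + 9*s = -2*d^3 - 30*d^2 - 52*d + 9*s^3 + s^2*(-28*d - 44) + s*(21*d^2 + 154*d - 508) + 480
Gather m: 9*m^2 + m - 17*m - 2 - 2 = 9*m^2 - 16*m - 4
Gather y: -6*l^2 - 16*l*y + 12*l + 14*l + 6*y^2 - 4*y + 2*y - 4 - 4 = -6*l^2 + 26*l + 6*y^2 + y*(-16*l - 2) - 8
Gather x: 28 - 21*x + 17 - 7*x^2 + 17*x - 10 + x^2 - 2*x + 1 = -6*x^2 - 6*x + 36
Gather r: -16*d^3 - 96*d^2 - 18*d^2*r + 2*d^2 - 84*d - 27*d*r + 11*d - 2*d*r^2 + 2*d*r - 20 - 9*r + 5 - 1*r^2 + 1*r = -16*d^3 - 94*d^2 - 73*d + r^2*(-2*d - 1) + r*(-18*d^2 - 25*d - 8) - 15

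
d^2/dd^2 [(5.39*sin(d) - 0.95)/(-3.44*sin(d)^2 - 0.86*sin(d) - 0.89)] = (63.7831039999999*sin(d)^5 - 60.913456*sin(d)^4 - 235.009792*sin(d)^3 + 74.257474*sin(d)^2 + 120.871573*sin(d) + 3.839212)/(3.44*sin(d)^2 + 0.86*sin(d) + 0.89)^3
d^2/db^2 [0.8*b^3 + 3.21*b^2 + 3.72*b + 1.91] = 4.8*b + 6.42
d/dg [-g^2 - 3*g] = -2*g - 3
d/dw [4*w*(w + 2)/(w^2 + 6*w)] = 16/(w^2 + 12*w + 36)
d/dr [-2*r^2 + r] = 1 - 4*r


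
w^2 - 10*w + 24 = (w - 6)*(w - 4)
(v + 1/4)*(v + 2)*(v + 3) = v^3 + 21*v^2/4 + 29*v/4 + 3/2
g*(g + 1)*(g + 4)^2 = g^4 + 9*g^3 + 24*g^2 + 16*g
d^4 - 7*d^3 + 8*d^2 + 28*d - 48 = (d - 4)*(d - 3)*(d - 2)*(d + 2)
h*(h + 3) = h^2 + 3*h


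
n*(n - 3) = n^2 - 3*n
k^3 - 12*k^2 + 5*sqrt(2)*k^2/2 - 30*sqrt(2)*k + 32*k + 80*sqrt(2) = (k - 8)*(k - 4)*(k + 5*sqrt(2)/2)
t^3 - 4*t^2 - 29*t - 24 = (t - 8)*(t + 1)*(t + 3)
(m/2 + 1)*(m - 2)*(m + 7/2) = m^3/2 + 7*m^2/4 - 2*m - 7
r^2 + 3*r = r*(r + 3)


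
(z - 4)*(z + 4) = z^2 - 16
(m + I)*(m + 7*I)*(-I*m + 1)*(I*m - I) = m^4 - m^3 + 9*I*m^3 - 15*m^2 - 9*I*m^2 + 15*m - 7*I*m + 7*I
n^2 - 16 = (n - 4)*(n + 4)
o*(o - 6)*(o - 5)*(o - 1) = o^4 - 12*o^3 + 41*o^2 - 30*o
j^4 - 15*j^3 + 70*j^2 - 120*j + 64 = (j - 8)*(j - 4)*(j - 2)*(j - 1)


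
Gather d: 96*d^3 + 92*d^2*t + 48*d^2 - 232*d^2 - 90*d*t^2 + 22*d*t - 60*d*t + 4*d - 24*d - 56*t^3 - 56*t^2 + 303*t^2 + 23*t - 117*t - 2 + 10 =96*d^3 + d^2*(92*t - 184) + d*(-90*t^2 - 38*t - 20) - 56*t^3 + 247*t^2 - 94*t + 8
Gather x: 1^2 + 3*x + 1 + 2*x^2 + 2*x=2*x^2 + 5*x + 2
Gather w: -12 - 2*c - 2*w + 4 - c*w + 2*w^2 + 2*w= -c*w - 2*c + 2*w^2 - 8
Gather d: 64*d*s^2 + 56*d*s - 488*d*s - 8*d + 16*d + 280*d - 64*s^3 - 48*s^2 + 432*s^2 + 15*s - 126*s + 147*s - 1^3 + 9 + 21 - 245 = d*(64*s^2 - 432*s + 288) - 64*s^3 + 384*s^2 + 36*s - 216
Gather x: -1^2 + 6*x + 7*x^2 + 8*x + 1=7*x^2 + 14*x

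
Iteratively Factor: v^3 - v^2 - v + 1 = (v + 1)*(v^2 - 2*v + 1) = (v - 1)*(v + 1)*(v - 1)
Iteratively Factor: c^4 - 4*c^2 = (c + 2)*(c^3 - 2*c^2) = (c - 2)*(c + 2)*(c^2) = c*(c - 2)*(c + 2)*(c)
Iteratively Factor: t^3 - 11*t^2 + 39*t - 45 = (t - 5)*(t^2 - 6*t + 9) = (t - 5)*(t - 3)*(t - 3)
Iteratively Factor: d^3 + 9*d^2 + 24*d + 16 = (d + 4)*(d^2 + 5*d + 4) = (d + 1)*(d + 4)*(d + 4)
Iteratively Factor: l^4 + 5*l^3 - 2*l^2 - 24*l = (l)*(l^3 + 5*l^2 - 2*l - 24) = l*(l + 3)*(l^2 + 2*l - 8) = l*(l + 3)*(l + 4)*(l - 2)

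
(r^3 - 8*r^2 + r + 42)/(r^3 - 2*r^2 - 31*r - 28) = (r^2 - r - 6)/(r^2 + 5*r + 4)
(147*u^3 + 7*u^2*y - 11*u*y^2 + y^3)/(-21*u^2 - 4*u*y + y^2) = -7*u + y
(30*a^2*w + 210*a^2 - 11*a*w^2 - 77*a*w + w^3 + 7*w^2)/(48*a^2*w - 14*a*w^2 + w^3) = (-5*a*w - 35*a + w^2 + 7*w)/(w*(-8*a + w))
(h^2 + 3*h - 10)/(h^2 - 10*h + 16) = (h + 5)/(h - 8)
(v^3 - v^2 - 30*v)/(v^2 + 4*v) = (v^2 - v - 30)/(v + 4)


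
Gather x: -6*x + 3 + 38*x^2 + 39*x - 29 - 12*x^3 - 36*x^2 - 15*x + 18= -12*x^3 + 2*x^2 + 18*x - 8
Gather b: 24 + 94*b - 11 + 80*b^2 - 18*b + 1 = 80*b^2 + 76*b + 14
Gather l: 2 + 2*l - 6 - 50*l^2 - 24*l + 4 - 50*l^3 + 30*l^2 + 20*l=-50*l^3 - 20*l^2 - 2*l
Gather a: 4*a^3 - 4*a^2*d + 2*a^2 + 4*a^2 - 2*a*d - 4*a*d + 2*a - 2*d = 4*a^3 + a^2*(6 - 4*d) + a*(2 - 6*d) - 2*d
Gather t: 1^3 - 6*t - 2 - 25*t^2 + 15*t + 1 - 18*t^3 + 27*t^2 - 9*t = -18*t^3 + 2*t^2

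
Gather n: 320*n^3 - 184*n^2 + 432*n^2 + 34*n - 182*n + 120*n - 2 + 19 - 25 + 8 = 320*n^3 + 248*n^2 - 28*n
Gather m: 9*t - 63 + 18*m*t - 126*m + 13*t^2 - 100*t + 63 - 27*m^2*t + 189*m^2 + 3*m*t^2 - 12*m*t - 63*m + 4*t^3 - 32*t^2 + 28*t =m^2*(189 - 27*t) + m*(3*t^2 + 6*t - 189) + 4*t^3 - 19*t^2 - 63*t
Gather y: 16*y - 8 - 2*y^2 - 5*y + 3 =-2*y^2 + 11*y - 5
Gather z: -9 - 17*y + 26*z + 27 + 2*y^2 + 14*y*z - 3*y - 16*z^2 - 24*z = 2*y^2 - 20*y - 16*z^2 + z*(14*y + 2) + 18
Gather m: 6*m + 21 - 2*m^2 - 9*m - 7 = -2*m^2 - 3*m + 14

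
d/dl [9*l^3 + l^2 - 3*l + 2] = 27*l^2 + 2*l - 3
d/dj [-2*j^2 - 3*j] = -4*j - 3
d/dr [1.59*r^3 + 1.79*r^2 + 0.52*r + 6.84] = 4.77*r^2 + 3.58*r + 0.52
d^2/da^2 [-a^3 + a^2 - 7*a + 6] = 2 - 6*a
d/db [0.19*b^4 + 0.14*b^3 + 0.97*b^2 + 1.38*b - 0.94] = 0.76*b^3 + 0.42*b^2 + 1.94*b + 1.38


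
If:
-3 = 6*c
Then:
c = -1/2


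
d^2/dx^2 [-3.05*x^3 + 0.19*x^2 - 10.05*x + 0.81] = 0.38 - 18.3*x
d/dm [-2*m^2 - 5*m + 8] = -4*m - 5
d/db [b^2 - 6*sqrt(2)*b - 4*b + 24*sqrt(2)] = 2*b - 6*sqrt(2) - 4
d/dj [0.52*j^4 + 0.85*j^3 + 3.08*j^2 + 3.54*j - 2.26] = 2.08*j^3 + 2.55*j^2 + 6.16*j + 3.54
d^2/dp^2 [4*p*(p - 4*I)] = 8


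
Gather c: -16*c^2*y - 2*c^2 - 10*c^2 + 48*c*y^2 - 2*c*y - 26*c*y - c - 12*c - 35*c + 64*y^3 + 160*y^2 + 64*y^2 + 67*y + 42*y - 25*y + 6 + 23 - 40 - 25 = c^2*(-16*y - 12) + c*(48*y^2 - 28*y - 48) + 64*y^3 + 224*y^2 + 84*y - 36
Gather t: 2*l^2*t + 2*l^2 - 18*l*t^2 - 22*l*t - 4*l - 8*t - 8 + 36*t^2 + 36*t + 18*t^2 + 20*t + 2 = 2*l^2 - 4*l + t^2*(54 - 18*l) + t*(2*l^2 - 22*l + 48) - 6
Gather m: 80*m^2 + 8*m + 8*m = 80*m^2 + 16*m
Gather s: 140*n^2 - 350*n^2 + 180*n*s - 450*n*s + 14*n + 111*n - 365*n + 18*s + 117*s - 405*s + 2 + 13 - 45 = -210*n^2 - 240*n + s*(-270*n - 270) - 30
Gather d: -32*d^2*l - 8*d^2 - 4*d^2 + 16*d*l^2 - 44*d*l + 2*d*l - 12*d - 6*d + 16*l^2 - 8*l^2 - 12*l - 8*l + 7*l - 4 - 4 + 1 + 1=d^2*(-32*l - 12) + d*(16*l^2 - 42*l - 18) + 8*l^2 - 13*l - 6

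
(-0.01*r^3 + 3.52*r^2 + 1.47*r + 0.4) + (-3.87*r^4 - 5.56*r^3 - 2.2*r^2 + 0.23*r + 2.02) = -3.87*r^4 - 5.57*r^3 + 1.32*r^2 + 1.7*r + 2.42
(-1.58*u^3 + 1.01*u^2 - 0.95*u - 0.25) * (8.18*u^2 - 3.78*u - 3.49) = -12.9244*u^5 + 14.2342*u^4 - 6.0746*u^3 - 1.9789*u^2 + 4.2605*u + 0.8725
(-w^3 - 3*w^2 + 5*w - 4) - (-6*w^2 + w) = -w^3 + 3*w^2 + 4*w - 4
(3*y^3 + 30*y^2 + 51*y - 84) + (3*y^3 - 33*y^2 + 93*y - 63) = 6*y^3 - 3*y^2 + 144*y - 147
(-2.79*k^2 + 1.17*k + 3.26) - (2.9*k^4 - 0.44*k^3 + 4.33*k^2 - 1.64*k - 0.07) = -2.9*k^4 + 0.44*k^3 - 7.12*k^2 + 2.81*k + 3.33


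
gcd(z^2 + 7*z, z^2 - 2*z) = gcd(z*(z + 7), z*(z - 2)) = z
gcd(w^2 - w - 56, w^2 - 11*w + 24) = w - 8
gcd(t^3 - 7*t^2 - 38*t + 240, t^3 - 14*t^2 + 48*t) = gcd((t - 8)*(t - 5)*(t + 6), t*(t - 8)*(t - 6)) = t - 8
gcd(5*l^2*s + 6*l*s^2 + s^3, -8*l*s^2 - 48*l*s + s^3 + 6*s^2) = s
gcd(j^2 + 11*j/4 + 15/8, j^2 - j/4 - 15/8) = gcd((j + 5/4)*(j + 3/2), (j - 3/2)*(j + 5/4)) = j + 5/4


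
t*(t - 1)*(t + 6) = t^3 + 5*t^2 - 6*t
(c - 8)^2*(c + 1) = c^3 - 15*c^2 + 48*c + 64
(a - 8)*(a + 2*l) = a^2 + 2*a*l - 8*a - 16*l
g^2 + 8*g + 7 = (g + 1)*(g + 7)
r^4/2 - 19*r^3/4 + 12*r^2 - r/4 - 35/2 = (r/2 + 1/2)*(r - 5)*(r - 7/2)*(r - 2)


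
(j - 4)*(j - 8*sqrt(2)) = j^2 - 8*sqrt(2)*j - 4*j + 32*sqrt(2)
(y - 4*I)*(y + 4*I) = y^2 + 16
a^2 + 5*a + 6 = (a + 2)*(a + 3)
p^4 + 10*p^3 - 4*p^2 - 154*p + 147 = (p - 3)*(p - 1)*(p + 7)^2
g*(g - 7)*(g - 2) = g^3 - 9*g^2 + 14*g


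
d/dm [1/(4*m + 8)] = -1/(4*(m + 2)^2)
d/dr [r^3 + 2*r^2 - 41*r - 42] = 3*r^2 + 4*r - 41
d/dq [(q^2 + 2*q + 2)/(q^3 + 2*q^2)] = (-q^3 - 4*q^2 - 10*q - 8)/(q^3*(q^2 + 4*q + 4))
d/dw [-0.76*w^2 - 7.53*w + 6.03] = -1.52*w - 7.53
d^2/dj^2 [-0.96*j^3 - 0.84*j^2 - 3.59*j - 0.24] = -5.76*j - 1.68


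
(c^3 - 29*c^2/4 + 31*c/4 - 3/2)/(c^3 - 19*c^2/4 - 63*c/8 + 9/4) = 2*(c - 1)/(2*c + 3)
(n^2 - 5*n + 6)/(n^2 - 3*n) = (n - 2)/n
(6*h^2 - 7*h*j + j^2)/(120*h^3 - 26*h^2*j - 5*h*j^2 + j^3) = (h - j)/(20*h^2 - h*j - j^2)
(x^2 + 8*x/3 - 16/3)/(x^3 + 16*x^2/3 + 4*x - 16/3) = (3*x - 4)/(3*x^2 + 4*x - 4)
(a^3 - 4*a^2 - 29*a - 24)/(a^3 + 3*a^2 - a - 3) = (a - 8)/(a - 1)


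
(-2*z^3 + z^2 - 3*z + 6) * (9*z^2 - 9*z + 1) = -18*z^5 + 27*z^4 - 38*z^3 + 82*z^2 - 57*z + 6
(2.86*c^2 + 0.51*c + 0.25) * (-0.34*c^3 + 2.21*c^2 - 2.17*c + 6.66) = -0.9724*c^5 + 6.1472*c^4 - 5.1641*c^3 + 18.4934*c^2 + 2.8541*c + 1.665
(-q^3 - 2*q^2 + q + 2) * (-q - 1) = q^4 + 3*q^3 + q^2 - 3*q - 2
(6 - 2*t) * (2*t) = -4*t^2 + 12*t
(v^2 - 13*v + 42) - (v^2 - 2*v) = 42 - 11*v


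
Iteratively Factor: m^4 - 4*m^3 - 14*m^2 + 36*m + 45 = (m + 3)*(m^3 - 7*m^2 + 7*m + 15) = (m - 5)*(m + 3)*(m^2 - 2*m - 3) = (m - 5)*(m - 3)*(m + 3)*(m + 1)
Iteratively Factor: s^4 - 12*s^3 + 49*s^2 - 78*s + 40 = (s - 4)*(s^3 - 8*s^2 + 17*s - 10) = (s - 4)*(s - 2)*(s^2 - 6*s + 5) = (s - 4)*(s - 2)*(s - 1)*(s - 5)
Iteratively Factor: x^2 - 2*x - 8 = (x - 4)*(x + 2)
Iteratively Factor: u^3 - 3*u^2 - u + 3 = (u + 1)*(u^2 - 4*u + 3) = (u - 1)*(u + 1)*(u - 3)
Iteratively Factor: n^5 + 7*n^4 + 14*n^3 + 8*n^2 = (n + 1)*(n^4 + 6*n^3 + 8*n^2) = (n + 1)*(n + 2)*(n^3 + 4*n^2) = (n + 1)*(n + 2)*(n + 4)*(n^2) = n*(n + 1)*(n + 2)*(n + 4)*(n)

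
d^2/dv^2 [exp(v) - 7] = exp(v)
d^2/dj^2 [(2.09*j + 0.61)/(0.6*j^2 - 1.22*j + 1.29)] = ((4.3676 - 7.524*j)*(0.6*j^2 - 1.22*j + 1.29) + (1.2*j - 1.22)*(2.09*j + 0.61)*(2.4*j - 2.44))/(0.6*j^2 - 1.22*j + 1.29)^3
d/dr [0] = 0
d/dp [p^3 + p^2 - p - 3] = 3*p^2 + 2*p - 1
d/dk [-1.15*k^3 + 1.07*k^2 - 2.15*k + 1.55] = -3.45*k^2 + 2.14*k - 2.15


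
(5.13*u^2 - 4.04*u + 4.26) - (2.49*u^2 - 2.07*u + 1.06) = 2.64*u^2 - 1.97*u + 3.2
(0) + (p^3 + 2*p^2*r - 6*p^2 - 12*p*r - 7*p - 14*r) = p^3 + 2*p^2*r - 6*p^2 - 12*p*r - 7*p - 14*r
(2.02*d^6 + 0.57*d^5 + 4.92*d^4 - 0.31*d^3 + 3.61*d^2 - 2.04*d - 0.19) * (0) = 0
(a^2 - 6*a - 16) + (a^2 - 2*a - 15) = 2*a^2 - 8*a - 31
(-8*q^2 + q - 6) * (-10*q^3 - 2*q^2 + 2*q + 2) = 80*q^5 + 6*q^4 + 42*q^3 - 2*q^2 - 10*q - 12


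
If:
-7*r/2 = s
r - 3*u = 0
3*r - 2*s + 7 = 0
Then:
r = -7/10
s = 49/20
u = -7/30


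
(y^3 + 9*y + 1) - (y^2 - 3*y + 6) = y^3 - y^2 + 12*y - 5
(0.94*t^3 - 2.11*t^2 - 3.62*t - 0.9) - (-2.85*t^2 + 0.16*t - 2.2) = 0.94*t^3 + 0.74*t^2 - 3.78*t + 1.3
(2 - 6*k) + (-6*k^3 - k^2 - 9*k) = -6*k^3 - k^2 - 15*k + 2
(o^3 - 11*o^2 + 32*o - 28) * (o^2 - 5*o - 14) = o^5 - 16*o^4 + 73*o^3 - 34*o^2 - 308*o + 392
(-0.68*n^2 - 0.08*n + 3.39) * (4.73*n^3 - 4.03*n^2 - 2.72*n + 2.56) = -3.2164*n^5 + 2.362*n^4 + 18.2067*n^3 - 15.1849*n^2 - 9.4256*n + 8.6784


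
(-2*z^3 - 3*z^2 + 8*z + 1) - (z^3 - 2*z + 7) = -3*z^3 - 3*z^2 + 10*z - 6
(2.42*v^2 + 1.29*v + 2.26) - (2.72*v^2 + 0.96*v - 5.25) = -0.3*v^2 + 0.33*v + 7.51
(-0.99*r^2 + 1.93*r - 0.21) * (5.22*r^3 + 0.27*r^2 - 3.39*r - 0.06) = -5.1678*r^5 + 9.8073*r^4 + 2.781*r^3 - 6.54*r^2 + 0.5961*r + 0.0126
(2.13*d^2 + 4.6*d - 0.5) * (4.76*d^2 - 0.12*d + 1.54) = 10.1388*d^4 + 21.6404*d^3 + 0.3482*d^2 + 7.144*d - 0.77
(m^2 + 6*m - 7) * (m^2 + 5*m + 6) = m^4 + 11*m^3 + 29*m^2 + m - 42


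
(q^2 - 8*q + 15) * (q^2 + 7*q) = q^4 - q^3 - 41*q^2 + 105*q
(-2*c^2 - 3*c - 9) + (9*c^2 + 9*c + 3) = 7*c^2 + 6*c - 6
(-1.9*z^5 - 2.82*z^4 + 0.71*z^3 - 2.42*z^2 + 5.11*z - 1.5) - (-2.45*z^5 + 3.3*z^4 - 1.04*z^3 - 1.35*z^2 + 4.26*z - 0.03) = 0.55*z^5 - 6.12*z^4 + 1.75*z^3 - 1.07*z^2 + 0.850000000000001*z - 1.47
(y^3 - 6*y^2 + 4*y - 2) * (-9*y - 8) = -9*y^4 + 46*y^3 + 12*y^2 - 14*y + 16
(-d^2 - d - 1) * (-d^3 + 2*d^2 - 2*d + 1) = d^5 - d^4 + d^3 - d^2 + d - 1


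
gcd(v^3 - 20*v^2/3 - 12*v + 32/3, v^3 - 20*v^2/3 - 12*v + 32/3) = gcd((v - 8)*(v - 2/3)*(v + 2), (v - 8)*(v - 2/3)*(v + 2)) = v^3 - 20*v^2/3 - 12*v + 32/3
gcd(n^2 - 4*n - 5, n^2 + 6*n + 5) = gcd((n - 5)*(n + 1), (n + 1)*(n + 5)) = n + 1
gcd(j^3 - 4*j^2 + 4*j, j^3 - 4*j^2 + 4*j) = j^3 - 4*j^2 + 4*j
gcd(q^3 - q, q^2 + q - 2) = q - 1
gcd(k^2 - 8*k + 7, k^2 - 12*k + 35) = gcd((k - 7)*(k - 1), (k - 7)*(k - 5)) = k - 7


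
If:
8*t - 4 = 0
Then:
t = 1/2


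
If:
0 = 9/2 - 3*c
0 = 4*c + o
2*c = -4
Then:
No Solution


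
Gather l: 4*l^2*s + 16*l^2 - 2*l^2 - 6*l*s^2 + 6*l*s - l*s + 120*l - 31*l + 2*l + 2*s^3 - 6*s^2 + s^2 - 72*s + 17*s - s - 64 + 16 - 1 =l^2*(4*s + 14) + l*(-6*s^2 + 5*s + 91) + 2*s^3 - 5*s^2 - 56*s - 49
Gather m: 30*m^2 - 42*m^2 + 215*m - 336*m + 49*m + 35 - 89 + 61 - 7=-12*m^2 - 72*m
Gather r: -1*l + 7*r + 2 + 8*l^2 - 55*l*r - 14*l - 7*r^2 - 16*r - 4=8*l^2 - 15*l - 7*r^2 + r*(-55*l - 9) - 2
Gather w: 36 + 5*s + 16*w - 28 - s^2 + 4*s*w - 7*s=-s^2 - 2*s + w*(4*s + 16) + 8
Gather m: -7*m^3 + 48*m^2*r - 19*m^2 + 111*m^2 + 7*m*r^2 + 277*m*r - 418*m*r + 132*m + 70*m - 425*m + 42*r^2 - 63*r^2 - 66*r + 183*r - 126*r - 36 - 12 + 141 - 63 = -7*m^3 + m^2*(48*r + 92) + m*(7*r^2 - 141*r - 223) - 21*r^2 - 9*r + 30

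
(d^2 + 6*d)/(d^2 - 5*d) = (d + 6)/(d - 5)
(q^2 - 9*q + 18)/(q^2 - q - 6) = (q - 6)/(q + 2)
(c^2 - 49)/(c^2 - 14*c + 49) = (c + 7)/(c - 7)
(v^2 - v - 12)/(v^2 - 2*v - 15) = (v - 4)/(v - 5)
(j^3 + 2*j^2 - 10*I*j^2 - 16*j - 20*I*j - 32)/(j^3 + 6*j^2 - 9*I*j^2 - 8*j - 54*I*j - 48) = (j^2 + 2*j*(1 - I) - 4*I)/(j^2 + j*(6 - I) - 6*I)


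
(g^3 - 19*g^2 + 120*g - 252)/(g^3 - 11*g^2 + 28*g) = (g^2 - 12*g + 36)/(g*(g - 4))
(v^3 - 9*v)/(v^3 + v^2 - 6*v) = (v - 3)/(v - 2)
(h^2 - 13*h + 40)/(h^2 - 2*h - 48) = (h - 5)/(h + 6)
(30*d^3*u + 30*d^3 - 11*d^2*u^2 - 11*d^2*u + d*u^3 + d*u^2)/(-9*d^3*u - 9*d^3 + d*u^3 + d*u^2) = (30*d^2 - 11*d*u + u^2)/(-9*d^2 + u^2)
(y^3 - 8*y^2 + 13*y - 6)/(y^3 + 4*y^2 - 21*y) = (y^3 - 8*y^2 + 13*y - 6)/(y*(y^2 + 4*y - 21))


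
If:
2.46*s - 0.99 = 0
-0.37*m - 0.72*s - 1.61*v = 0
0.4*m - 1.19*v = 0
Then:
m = -0.32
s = 0.40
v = -0.11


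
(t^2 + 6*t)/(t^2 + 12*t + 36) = t/(t + 6)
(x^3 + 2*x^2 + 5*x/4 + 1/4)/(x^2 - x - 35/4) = (4*x^3 + 8*x^2 + 5*x + 1)/(4*x^2 - 4*x - 35)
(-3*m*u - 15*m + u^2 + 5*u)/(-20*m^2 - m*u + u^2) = (3*m*u + 15*m - u^2 - 5*u)/(20*m^2 + m*u - u^2)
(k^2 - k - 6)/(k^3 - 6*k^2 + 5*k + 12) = (k + 2)/(k^2 - 3*k - 4)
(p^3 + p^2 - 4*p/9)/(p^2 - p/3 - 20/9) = p*(3*p - 1)/(3*p - 5)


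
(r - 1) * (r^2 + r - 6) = r^3 - 7*r + 6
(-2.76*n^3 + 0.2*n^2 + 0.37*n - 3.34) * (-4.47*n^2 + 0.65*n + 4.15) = 12.3372*n^5 - 2.688*n^4 - 12.9779*n^3 + 16.0003*n^2 - 0.6355*n - 13.861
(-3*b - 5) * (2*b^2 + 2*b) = -6*b^3 - 16*b^2 - 10*b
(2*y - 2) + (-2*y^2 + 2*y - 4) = -2*y^2 + 4*y - 6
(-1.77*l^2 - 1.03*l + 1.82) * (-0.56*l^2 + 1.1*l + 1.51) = 0.9912*l^4 - 1.3702*l^3 - 4.8249*l^2 + 0.4467*l + 2.7482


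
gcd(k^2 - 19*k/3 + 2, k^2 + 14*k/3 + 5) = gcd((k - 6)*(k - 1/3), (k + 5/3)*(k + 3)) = 1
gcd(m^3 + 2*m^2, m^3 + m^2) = m^2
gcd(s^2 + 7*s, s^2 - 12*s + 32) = 1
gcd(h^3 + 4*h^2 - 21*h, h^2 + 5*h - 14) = h + 7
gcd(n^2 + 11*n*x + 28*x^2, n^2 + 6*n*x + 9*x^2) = 1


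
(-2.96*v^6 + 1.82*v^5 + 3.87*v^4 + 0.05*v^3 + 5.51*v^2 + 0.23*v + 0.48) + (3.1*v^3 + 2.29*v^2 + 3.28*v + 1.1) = -2.96*v^6 + 1.82*v^5 + 3.87*v^4 + 3.15*v^3 + 7.8*v^2 + 3.51*v + 1.58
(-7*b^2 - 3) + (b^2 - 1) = -6*b^2 - 4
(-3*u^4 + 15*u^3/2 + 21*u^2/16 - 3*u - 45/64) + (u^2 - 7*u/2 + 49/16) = -3*u^4 + 15*u^3/2 + 37*u^2/16 - 13*u/2 + 151/64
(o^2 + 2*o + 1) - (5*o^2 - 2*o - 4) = -4*o^2 + 4*o + 5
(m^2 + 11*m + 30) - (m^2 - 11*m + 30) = 22*m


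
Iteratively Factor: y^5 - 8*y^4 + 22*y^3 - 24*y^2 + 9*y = (y - 3)*(y^4 - 5*y^3 + 7*y^2 - 3*y) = (y - 3)*(y - 1)*(y^3 - 4*y^2 + 3*y) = y*(y - 3)*(y - 1)*(y^2 - 4*y + 3) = y*(y - 3)*(y - 1)^2*(y - 3)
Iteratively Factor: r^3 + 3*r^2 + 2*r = (r)*(r^2 + 3*r + 2) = r*(r + 1)*(r + 2)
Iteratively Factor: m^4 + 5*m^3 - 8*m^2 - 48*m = (m + 4)*(m^3 + m^2 - 12*m) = (m - 3)*(m + 4)*(m^2 + 4*m) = m*(m - 3)*(m + 4)*(m + 4)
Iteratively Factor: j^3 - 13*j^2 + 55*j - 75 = (j - 5)*(j^2 - 8*j + 15) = (j - 5)^2*(j - 3)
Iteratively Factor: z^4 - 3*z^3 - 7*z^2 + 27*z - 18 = (z - 2)*(z^3 - z^2 - 9*z + 9) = (z - 2)*(z - 1)*(z^2 - 9) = (z - 3)*(z - 2)*(z - 1)*(z + 3)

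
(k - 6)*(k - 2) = k^2 - 8*k + 12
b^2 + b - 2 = (b - 1)*(b + 2)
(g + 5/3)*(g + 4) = g^2 + 17*g/3 + 20/3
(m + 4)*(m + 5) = m^2 + 9*m + 20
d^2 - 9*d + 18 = (d - 6)*(d - 3)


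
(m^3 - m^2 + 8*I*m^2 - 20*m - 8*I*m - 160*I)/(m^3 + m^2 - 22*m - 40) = (m + 8*I)/(m + 2)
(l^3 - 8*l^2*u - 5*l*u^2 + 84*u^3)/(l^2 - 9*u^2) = (-l^2 + 11*l*u - 28*u^2)/(-l + 3*u)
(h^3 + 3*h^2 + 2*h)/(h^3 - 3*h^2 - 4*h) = (h + 2)/(h - 4)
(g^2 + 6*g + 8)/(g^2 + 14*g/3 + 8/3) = 3*(g + 2)/(3*g + 2)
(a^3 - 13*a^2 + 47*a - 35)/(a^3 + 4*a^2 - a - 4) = (a^2 - 12*a + 35)/(a^2 + 5*a + 4)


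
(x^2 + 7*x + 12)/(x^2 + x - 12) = (x + 3)/(x - 3)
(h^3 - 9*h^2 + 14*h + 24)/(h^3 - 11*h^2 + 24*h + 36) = (h - 4)/(h - 6)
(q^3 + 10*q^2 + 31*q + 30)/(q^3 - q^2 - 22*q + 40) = (q^2 + 5*q + 6)/(q^2 - 6*q + 8)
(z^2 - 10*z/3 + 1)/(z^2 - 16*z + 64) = (z^2 - 10*z/3 + 1)/(z^2 - 16*z + 64)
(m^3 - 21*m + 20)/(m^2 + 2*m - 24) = (m^2 + 4*m - 5)/(m + 6)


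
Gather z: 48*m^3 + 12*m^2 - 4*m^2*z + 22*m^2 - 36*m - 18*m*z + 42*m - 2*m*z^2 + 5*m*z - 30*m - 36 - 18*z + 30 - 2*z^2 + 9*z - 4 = 48*m^3 + 34*m^2 - 24*m + z^2*(-2*m - 2) + z*(-4*m^2 - 13*m - 9) - 10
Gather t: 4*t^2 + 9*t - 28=4*t^2 + 9*t - 28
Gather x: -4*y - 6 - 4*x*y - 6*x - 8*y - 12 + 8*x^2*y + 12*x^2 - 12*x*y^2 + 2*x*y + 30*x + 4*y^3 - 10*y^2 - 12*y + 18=x^2*(8*y + 12) + x*(-12*y^2 - 2*y + 24) + 4*y^3 - 10*y^2 - 24*y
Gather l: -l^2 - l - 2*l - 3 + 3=-l^2 - 3*l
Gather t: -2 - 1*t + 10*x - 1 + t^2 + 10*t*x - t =t^2 + t*(10*x - 2) + 10*x - 3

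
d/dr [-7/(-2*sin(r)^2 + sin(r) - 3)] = 7*(1 - 4*sin(r))*cos(r)/(-sin(r) - cos(2*r) + 4)^2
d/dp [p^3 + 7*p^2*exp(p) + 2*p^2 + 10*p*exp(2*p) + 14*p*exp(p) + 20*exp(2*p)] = 7*p^2*exp(p) + 3*p^2 + 20*p*exp(2*p) + 28*p*exp(p) + 4*p + 50*exp(2*p) + 14*exp(p)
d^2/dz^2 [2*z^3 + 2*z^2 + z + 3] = 12*z + 4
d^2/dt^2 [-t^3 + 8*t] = -6*t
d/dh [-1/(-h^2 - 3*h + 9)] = (-2*h - 3)/(h^2 + 3*h - 9)^2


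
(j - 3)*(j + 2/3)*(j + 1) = j^3 - 4*j^2/3 - 13*j/3 - 2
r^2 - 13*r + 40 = (r - 8)*(r - 5)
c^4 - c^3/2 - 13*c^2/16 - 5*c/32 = c*(c - 5/4)*(c + 1/4)*(c + 1/2)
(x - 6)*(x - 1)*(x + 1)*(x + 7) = x^4 + x^3 - 43*x^2 - x + 42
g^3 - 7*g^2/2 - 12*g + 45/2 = (g - 5)*(g - 3/2)*(g + 3)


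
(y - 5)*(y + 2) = y^2 - 3*y - 10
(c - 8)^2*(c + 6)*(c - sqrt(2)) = c^4 - 10*c^3 - sqrt(2)*c^3 - 32*c^2 + 10*sqrt(2)*c^2 + 32*sqrt(2)*c + 384*c - 384*sqrt(2)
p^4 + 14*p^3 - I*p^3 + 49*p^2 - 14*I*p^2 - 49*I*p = p*(p + 7)^2*(p - I)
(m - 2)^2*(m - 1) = m^3 - 5*m^2 + 8*m - 4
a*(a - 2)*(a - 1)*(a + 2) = a^4 - a^3 - 4*a^2 + 4*a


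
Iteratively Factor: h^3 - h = (h + 1)*(h^2 - h) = h*(h + 1)*(h - 1)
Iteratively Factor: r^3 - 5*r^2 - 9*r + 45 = (r - 3)*(r^2 - 2*r - 15) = (r - 5)*(r - 3)*(r + 3)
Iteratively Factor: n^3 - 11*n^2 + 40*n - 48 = (n - 3)*(n^2 - 8*n + 16) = (n - 4)*(n - 3)*(n - 4)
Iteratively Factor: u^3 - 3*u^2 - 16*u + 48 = (u - 4)*(u^2 + u - 12) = (u - 4)*(u + 4)*(u - 3)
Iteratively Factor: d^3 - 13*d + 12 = (d - 3)*(d^2 + 3*d - 4) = (d - 3)*(d + 4)*(d - 1)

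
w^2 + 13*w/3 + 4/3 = (w + 1/3)*(w + 4)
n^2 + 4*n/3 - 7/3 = (n - 1)*(n + 7/3)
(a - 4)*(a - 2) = a^2 - 6*a + 8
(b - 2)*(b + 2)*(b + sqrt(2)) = b^3 + sqrt(2)*b^2 - 4*b - 4*sqrt(2)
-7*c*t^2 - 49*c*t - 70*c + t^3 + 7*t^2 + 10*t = (-7*c + t)*(t + 2)*(t + 5)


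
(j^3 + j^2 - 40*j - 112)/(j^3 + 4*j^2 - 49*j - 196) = (j + 4)/(j + 7)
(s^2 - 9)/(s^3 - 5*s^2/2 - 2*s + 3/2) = 2*(s + 3)/(2*s^2 + s - 1)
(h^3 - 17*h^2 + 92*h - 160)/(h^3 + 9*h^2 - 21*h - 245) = (h^2 - 12*h + 32)/(h^2 + 14*h + 49)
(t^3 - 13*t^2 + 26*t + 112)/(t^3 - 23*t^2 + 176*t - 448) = (t + 2)/(t - 8)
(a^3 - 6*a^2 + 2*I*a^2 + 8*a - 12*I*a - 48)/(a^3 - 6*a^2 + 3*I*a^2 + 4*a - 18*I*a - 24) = (a - 2*I)/(a - I)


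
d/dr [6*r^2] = 12*r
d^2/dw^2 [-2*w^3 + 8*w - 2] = -12*w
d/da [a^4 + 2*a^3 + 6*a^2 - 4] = 2*a*(2*a^2 + 3*a + 6)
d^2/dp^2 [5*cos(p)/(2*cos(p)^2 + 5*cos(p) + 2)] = (-20*sin(p)^2*cos(p) + 50*sin(p)^2 - 120*cos(p) - 150)*sin(p)^2/((cos(p) + 2)^3*(2*cos(p) + 1)^3)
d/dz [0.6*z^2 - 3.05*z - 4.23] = 1.2*z - 3.05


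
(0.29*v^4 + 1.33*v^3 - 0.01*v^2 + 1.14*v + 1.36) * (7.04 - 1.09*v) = -0.3161*v^5 + 0.5919*v^4 + 9.3741*v^3 - 1.313*v^2 + 6.5432*v + 9.5744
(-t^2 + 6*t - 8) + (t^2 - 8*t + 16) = 8 - 2*t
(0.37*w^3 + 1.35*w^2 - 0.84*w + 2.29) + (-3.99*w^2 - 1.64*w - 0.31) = 0.37*w^3 - 2.64*w^2 - 2.48*w + 1.98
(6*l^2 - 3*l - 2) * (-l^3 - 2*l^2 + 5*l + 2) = -6*l^5 - 9*l^4 + 38*l^3 + l^2 - 16*l - 4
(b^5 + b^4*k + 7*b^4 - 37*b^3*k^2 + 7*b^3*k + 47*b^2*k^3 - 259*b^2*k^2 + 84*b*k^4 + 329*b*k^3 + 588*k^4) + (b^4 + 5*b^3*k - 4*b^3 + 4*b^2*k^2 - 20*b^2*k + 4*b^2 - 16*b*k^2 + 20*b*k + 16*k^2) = b^5 + b^4*k + 8*b^4 - 37*b^3*k^2 + 12*b^3*k - 4*b^3 + 47*b^2*k^3 - 255*b^2*k^2 - 20*b^2*k + 4*b^2 + 84*b*k^4 + 329*b*k^3 - 16*b*k^2 + 20*b*k + 588*k^4 + 16*k^2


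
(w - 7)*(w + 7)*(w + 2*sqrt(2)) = w^3 + 2*sqrt(2)*w^2 - 49*w - 98*sqrt(2)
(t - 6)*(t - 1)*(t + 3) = t^3 - 4*t^2 - 15*t + 18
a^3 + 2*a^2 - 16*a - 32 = (a - 4)*(a + 2)*(a + 4)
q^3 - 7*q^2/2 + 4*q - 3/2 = (q - 3/2)*(q - 1)^2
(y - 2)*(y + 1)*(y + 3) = y^3 + 2*y^2 - 5*y - 6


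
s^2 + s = s*(s + 1)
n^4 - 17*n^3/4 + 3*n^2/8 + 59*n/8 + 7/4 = (n - 7/2)*(n - 2)*(n + 1/4)*(n + 1)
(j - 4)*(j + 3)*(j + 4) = j^3 + 3*j^2 - 16*j - 48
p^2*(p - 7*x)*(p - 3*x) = p^4 - 10*p^3*x + 21*p^2*x^2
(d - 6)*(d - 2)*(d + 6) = d^3 - 2*d^2 - 36*d + 72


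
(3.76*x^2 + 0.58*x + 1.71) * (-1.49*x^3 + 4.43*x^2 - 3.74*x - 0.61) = -5.6024*x^5 + 15.7926*x^4 - 14.0409*x^3 + 3.1125*x^2 - 6.7492*x - 1.0431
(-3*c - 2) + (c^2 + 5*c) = c^2 + 2*c - 2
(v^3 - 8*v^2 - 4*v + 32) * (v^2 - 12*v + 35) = v^5 - 20*v^4 + 127*v^3 - 200*v^2 - 524*v + 1120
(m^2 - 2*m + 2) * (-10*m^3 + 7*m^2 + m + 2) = -10*m^5 + 27*m^4 - 33*m^3 + 14*m^2 - 2*m + 4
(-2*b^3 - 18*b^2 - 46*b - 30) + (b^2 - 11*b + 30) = -2*b^3 - 17*b^2 - 57*b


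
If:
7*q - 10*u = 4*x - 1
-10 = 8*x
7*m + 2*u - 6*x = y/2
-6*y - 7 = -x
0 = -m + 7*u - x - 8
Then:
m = -1133/816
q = 677/2856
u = 625/816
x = -5/4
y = -11/8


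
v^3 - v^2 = v^2*(v - 1)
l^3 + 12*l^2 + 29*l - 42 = (l - 1)*(l + 6)*(l + 7)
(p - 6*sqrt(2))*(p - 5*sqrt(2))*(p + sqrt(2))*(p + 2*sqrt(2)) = p^4 - 8*sqrt(2)*p^3 - 2*p^2 + 136*sqrt(2)*p + 240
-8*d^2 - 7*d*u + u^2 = (-8*d + u)*(d + u)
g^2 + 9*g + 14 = (g + 2)*(g + 7)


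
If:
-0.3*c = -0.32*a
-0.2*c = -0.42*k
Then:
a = 1.96875*k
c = 2.1*k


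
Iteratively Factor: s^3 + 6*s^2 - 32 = (s + 4)*(s^2 + 2*s - 8) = (s + 4)^2*(s - 2)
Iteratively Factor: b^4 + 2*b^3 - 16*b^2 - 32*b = (b - 4)*(b^3 + 6*b^2 + 8*b) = b*(b - 4)*(b^2 + 6*b + 8) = b*(b - 4)*(b + 4)*(b + 2)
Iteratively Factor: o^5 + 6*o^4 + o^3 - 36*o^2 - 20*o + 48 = (o + 4)*(o^4 + 2*o^3 - 7*o^2 - 8*o + 12) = (o - 2)*(o + 4)*(o^3 + 4*o^2 + o - 6) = (o - 2)*(o + 2)*(o + 4)*(o^2 + 2*o - 3) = (o - 2)*(o - 1)*(o + 2)*(o + 4)*(o + 3)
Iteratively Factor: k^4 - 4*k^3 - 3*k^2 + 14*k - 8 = (k - 1)*(k^3 - 3*k^2 - 6*k + 8) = (k - 1)*(k + 2)*(k^2 - 5*k + 4) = (k - 1)^2*(k + 2)*(k - 4)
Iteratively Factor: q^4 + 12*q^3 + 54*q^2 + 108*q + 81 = (q + 3)*(q^3 + 9*q^2 + 27*q + 27) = (q + 3)^2*(q^2 + 6*q + 9) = (q + 3)^3*(q + 3)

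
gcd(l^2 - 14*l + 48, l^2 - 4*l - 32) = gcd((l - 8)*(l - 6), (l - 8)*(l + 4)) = l - 8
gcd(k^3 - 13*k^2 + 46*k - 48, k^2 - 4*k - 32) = k - 8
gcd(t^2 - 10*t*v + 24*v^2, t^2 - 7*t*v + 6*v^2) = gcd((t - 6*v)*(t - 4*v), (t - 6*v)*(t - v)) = t - 6*v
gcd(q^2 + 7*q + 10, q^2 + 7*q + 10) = q^2 + 7*q + 10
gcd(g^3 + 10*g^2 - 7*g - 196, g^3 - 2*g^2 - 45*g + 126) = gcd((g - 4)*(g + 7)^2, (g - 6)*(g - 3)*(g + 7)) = g + 7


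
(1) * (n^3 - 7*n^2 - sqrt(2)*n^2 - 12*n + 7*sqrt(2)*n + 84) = n^3 - 7*n^2 - sqrt(2)*n^2 - 12*n + 7*sqrt(2)*n + 84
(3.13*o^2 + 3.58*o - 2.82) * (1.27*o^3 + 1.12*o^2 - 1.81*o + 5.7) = 3.9751*o^5 + 8.0522*o^4 - 5.2371*o^3 + 8.2028*o^2 + 25.5102*o - 16.074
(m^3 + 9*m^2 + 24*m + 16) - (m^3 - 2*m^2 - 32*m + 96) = 11*m^2 + 56*m - 80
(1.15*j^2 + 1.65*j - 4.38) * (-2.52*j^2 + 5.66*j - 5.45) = -2.898*j^4 + 2.351*j^3 + 14.1091*j^2 - 33.7833*j + 23.871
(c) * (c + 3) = c^2 + 3*c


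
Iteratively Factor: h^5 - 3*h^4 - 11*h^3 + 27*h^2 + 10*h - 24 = (h - 4)*(h^4 + h^3 - 7*h^2 - h + 6) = (h - 4)*(h + 3)*(h^3 - 2*h^2 - h + 2) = (h - 4)*(h - 1)*(h + 3)*(h^2 - h - 2) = (h - 4)*(h - 2)*(h - 1)*(h + 3)*(h + 1)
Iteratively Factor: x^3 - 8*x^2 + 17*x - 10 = (x - 1)*(x^2 - 7*x + 10) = (x - 2)*(x - 1)*(x - 5)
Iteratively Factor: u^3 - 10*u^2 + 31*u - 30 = (u - 5)*(u^2 - 5*u + 6) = (u - 5)*(u - 2)*(u - 3)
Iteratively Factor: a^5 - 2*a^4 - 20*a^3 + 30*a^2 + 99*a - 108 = (a + 3)*(a^4 - 5*a^3 - 5*a^2 + 45*a - 36) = (a + 3)^2*(a^3 - 8*a^2 + 19*a - 12) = (a - 3)*(a + 3)^2*(a^2 - 5*a + 4) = (a - 4)*(a - 3)*(a + 3)^2*(a - 1)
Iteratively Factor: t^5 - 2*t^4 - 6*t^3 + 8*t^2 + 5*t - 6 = (t - 1)*(t^4 - t^3 - 7*t^2 + t + 6) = (t - 1)*(t + 1)*(t^3 - 2*t^2 - 5*t + 6) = (t - 1)*(t + 1)*(t + 2)*(t^2 - 4*t + 3) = (t - 3)*(t - 1)*(t + 1)*(t + 2)*(t - 1)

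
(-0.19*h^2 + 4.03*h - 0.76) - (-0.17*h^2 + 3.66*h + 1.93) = -0.02*h^2 + 0.37*h - 2.69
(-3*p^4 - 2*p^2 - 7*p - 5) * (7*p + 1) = -21*p^5 - 3*p^4 - 14*p^3 - 51*p^2 - 42*p - 5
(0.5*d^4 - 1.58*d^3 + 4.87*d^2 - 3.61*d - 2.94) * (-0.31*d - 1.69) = -0.155*d^5 - 0.3552*d^4 + 1.1605*d^3 - 7.1112*d^2 + 7.0123*d + 4.9686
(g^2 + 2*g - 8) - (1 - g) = g^2 + 3*g - 9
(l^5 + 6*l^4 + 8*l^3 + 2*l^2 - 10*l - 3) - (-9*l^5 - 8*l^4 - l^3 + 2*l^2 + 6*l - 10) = 10*l^5 + 14*l^4 + 9*l^3 - 16*l + 7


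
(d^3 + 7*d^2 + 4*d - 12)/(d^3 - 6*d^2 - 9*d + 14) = (d + 6)/(d - 7)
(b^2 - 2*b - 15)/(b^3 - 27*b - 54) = (b - 5)/(b^2 - 3*b - 18)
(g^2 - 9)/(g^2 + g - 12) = (g + 3)/(g + 4)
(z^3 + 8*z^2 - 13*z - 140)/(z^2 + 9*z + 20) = (z^2 + 3*z - 28)/(z + 4)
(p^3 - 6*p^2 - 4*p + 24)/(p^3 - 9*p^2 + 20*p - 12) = (p + 2)/(p - 1)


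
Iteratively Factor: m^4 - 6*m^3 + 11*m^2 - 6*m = (m - 2)*(m^3 - 4*m^2 + 3*m) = (m - 2)*(m - 1)*(m^2 - 3*m) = m*(m - 2)*(m - 1)*(m - 3)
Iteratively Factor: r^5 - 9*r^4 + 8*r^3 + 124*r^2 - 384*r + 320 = (r - 2)*(r^4 - 7*r^3 - 6*r^2 + 112*r - 160) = (r - 5)*(r - 2)*(r^3 - 2*r^2 - 16*r + 32) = (r - 5)*(r - 2)^2*(r^2 - 16) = (r - 5)*(r - 4)*(r - 2)^2*(r + 4)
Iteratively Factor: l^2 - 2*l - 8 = (l - 4)*(l + 2)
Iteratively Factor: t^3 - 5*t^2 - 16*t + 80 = (t - 4)*(t^2 - t - 20) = (t - 4)*(t + 4)*(t - 5)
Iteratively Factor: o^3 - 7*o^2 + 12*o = (o)*(o^2 - 7*o + 12) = o*(o - 3)*(o - 4)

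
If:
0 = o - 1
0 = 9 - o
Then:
No Solution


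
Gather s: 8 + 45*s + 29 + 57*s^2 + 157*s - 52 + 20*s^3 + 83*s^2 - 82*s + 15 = 20*s^3 + 140*s^2 + 120*s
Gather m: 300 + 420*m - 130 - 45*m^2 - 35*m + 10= -45*m^2 + 385*m + 180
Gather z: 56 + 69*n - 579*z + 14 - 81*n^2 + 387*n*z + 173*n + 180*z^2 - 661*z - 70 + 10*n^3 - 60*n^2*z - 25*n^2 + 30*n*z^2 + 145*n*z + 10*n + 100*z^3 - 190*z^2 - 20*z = 10*n^3 - 106*n^2 + 252*n + 100*z^3 + z^2*(30*n - 10) + z*(-60*n^2 + 532*n - 1260)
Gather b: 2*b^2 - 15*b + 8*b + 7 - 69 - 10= 2*b^2 - 7*b - 72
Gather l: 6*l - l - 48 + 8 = 5*l - 40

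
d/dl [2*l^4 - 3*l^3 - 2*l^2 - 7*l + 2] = 8*l^3 - 9*l^2 - 4*l - 7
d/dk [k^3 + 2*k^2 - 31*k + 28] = 3*k^2 + 4*k - 31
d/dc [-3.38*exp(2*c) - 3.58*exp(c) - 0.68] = (-6.76*exp(c) - 3.58)*exp(c)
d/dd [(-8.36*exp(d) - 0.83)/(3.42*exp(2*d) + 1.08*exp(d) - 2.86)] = (28.5912*exp(2*d) + 5.6772*exp(d) + 24.806)*exp(d)/(11.6964*exp(4*d) + 7.3872*exp(3*d) - 18.396*exp(2*d) - 6.1776*exp(d) + 8.1796)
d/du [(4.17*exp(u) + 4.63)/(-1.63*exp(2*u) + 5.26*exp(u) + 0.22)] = (6.7971*exp(2*u) + 15.0938*exp(u) - 23.4364)*exp(u)/(2.6569*exp(4*u) - 17.1476*exp(3*u) + 26.9504*exp(2*u) + 2.3144*exp(u) + 0.0484)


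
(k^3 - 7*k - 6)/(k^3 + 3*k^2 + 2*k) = (k - 3)/k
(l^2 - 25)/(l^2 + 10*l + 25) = (l - 5)/(l + 5)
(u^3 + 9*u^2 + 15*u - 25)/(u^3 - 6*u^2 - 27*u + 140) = (u^2 + 4*u - 5)/(u^2 - 11*u + 28)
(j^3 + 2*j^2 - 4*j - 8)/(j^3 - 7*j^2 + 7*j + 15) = (j^3 + 2*j^2 - 4*j - 8)/(j^3 - 7*j^2 + 7*j + 15)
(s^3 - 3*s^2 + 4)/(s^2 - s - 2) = s - 2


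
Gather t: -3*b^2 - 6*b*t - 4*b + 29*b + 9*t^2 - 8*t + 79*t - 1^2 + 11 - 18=-3*b^2 + 25*b + 9*t^2 + t*(71 - 6*b) - 8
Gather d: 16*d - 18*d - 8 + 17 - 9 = -2*d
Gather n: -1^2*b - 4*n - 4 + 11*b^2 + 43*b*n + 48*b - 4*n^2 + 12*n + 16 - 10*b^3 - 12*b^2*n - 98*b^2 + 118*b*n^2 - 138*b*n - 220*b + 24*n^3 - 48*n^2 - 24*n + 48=-10*b^3 - 87*b^2 - 173*b + 24*n^3 + n^2*(118*b - 52) + n*(-12*b^2 - 95*b - 16) + 60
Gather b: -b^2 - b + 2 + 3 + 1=-b^2 - b + 6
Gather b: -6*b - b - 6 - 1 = -7*b - 7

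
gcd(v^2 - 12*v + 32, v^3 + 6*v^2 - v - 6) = 1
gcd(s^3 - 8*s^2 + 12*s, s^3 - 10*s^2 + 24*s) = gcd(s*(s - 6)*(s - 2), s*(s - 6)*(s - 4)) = s^2 - 6*s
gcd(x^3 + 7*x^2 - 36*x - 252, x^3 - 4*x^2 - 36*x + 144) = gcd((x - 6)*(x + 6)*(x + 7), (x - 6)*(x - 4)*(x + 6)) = x^2 - 36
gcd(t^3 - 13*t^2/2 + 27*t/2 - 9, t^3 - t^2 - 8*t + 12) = t - 2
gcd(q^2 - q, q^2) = q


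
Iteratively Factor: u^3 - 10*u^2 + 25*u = (u - 5)*(u^2 - 5*u) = u*(u - 5)*(u - 5)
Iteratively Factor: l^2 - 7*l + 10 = (l - 2)*(l - 5)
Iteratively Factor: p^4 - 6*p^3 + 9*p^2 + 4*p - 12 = (p - 2)*(p^3 - 4*p^2 + p + 6) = (p - 2)^2*(p^2 - 2*p - 3) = (p - 2)^2*(p + 1)*(p - 3)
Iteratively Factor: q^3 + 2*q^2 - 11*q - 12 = (q - 3)*(q^2 + 5*q + 4) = (q - 3)*(q + 4)*(q + 1)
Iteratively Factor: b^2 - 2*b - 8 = (b + 2)*(b - 4)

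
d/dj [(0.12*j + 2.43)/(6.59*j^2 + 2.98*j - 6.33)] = (0.7908*j^2 + 0.3576*j - (0.12*j + 2.43)*(13.18*j + 2.98) - 0.7596)/(6.59*j^2 + 2.98*j - 6.33)^2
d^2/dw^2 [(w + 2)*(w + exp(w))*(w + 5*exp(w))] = 6*w^2*exp(w) + 20*w*exp(2*w) + 36*w*exp(w) + 6*w + 60*exp(2*w) + 36*exp(w) + 4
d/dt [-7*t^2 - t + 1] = -14*t - 1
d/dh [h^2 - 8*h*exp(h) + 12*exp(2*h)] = -8*h*exp(h) + 2*h + 24*exp(2*h) - 8*exp(h)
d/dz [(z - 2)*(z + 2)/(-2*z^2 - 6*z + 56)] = 3*(-z^2 + 16*z - 4)/(2*(z^4 + 6*z^3 - 47*z^2 - 168*z + 784))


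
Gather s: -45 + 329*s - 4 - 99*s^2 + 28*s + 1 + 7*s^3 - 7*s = 7*s^3 - 99*s^2 + 350*s - 48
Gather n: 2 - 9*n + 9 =11 - 9*n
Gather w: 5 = 5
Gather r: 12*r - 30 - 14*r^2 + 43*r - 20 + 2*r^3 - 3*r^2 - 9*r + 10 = 2*r^3 - 17*r^2 + 46*r - 40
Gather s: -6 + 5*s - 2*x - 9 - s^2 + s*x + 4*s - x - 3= -s^2 + s*(x + 9) - 3*x - 18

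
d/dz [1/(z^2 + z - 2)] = (-2*z - 1)/(z^2 + z - 2)^2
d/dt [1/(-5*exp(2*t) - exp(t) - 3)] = (10*exp(t) + 1)*exp(t)/(5*exp(2*t) + exp(t) + 3)^2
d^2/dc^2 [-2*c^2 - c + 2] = -4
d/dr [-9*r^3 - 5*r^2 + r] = -27*r^2 - 10*r + 1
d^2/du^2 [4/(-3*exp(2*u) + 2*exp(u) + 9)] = 8*(4*(3*exp(u) - 1)^2*exp(u) + (6*exp(u) - 1)*(-3*exp(2*u) + 2*exp(u) + 9))*exp(u)/(-3*exp(2*u) + 2*exp(u) + 9)^3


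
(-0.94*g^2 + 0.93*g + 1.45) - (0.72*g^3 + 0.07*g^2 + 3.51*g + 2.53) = -0.72*g^3 - 1.01*g^2 - 2.58*g - 1.08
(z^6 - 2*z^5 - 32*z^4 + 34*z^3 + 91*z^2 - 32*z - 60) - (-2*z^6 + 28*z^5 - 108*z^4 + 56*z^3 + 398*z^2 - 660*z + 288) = 3*z^6 - 30*z^5 + 76*z^4 - 22*z^3 - 307*z^2 + 628*z - 348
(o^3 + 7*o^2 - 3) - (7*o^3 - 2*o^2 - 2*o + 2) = -6*o^3 + 9*o^2 + 2*o - 5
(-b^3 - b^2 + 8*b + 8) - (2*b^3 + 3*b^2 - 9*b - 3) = -3*b^3 - 4*b^2 + 17*b + 11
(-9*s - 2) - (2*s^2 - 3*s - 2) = -2*s^2 - 6*s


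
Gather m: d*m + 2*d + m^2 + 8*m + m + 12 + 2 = 2*d + m^2 + m*(d + 9) + 14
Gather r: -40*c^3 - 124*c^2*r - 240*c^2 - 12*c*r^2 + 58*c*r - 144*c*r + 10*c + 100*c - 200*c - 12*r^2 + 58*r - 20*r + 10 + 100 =-40*c^3 - 240*c^2 - 90*c + r^2*(-12*c - 12) + r*(-124*c^2 - 86*c + 38) + 110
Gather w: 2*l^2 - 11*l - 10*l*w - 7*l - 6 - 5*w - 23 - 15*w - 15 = 2*l^2 - 18*l + w*(-10*l - 20) - 44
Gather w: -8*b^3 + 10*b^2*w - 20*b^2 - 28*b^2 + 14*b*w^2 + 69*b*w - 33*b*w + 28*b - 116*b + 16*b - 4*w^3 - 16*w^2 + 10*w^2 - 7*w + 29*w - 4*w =-8*b^3 - 48*b^2 - 72*b - 4*w^3 + w^2*(14*b - 6) + w*(10*b^2 + 36*b + 18)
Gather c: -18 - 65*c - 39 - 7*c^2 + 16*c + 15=-7*c^2 - 49*c - 42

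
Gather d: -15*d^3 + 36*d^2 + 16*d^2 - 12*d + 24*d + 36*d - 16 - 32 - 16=-15*d^3 + 52*d^2 + 48*d - 64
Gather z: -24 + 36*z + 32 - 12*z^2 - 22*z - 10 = -12*z^2 + 14*z - 2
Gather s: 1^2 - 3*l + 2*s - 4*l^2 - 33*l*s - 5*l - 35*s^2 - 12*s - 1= -4*l^2 - 8*l - 35*s^2 + s*(-33*l - 10)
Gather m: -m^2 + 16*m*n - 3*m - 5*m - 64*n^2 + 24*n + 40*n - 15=-m^2 + m*(16*n - 8) - 64*n^2 + 64*n - 15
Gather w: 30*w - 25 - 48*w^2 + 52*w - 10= -48*w^2 + 82*w - 35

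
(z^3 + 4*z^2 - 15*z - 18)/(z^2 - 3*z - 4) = (z^2 + 3*z - 18)/(z - 4)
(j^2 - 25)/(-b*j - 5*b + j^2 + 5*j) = (5 - j)/(b - j)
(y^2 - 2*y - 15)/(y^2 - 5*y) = (y + 3)/y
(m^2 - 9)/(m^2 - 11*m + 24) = (m + 3)/(m - 8)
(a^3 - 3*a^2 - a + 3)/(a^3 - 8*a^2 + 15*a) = (a^2 - 1)/(a*(a - 5))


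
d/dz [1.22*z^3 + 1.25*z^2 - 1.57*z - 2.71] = 3.66*z^2 + 2.5*z - 1.57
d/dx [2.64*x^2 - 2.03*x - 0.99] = 5.28*x - 2.03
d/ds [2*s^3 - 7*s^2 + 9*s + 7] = 6*s^2 - 14*s + 9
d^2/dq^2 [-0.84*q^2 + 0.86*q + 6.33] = -1.68000000000000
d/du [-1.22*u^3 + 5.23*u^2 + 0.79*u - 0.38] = -3.66*u^2 + 10.46*u + 0.79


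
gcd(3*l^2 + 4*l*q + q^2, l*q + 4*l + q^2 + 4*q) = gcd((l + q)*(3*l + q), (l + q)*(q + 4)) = l + q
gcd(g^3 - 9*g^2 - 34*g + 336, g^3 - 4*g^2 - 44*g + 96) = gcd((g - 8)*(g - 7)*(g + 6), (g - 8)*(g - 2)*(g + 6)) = g^2 - 2*g - 48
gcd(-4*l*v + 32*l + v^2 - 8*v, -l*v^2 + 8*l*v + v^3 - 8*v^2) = v - 8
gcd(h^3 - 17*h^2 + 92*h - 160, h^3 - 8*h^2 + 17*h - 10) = h - 5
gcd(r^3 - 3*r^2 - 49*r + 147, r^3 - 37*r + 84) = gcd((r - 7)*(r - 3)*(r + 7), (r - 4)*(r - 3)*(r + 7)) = r^2 + 4*r - 21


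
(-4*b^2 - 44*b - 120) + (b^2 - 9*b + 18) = -3*b^2 - 53*b - 102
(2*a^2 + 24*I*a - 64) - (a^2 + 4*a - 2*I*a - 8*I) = a^2 - 4*a + 26*I*a - 64 + 8*I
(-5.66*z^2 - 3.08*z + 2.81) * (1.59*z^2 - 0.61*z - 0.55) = -8.9994*z^4 - 1.4446*z^3 + 9.4597*z^2 - 0.0200999999999998*z - 1.5455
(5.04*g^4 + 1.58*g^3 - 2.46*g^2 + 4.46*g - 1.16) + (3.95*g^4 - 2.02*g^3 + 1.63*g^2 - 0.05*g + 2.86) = 8.99*g^4 - 0.44*g^3 - 0.83*g^2 + 4.41*g + 1.7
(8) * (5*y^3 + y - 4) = 40*y^3 + 8*y - 32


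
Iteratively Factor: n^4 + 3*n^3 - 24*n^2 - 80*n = (n)*(n^3 + 3*n^2 - 24*n - 80) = n*(n - 5)*(n^2 + 8*n + 16) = n*(n - 5)*(n + 4)*(n + 4)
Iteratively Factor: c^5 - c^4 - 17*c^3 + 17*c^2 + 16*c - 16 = (c - 4)*(c^4 + 3*c^3 - 5*c^2 - 3*c + 4) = (c - 4)*(c + 4)*(c^3 - c^2 - c + 1) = (c - 4)*(c - 1)*(c + 4)*(c^2 - 1) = (c - 4)*(c - 1)^2*(c + 4)*(c + 1)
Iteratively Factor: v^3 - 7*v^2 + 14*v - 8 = (v - 1)*(v^2 - 6*v + 8) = (v - 2)*(v - 1)*(v - 4)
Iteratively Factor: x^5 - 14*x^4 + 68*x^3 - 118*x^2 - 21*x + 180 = (x - 4)*(x^4 - 10*x^3 + 28*x^2 - 6*x - 45) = (x - 5)*(x - 4)*(x^3 - 5*x^2 + 3*x + 9) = (x - 5)*(x - 4)*(x - 3)*(x^2 - 2*x - 3) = (x - 5)*(x - 4)*(x - 3)^2*(x + 1)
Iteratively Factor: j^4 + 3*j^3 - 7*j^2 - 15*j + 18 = (j - 2)*(j^3 + 5*j^2 + 3*j - 9) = (j - 2)*(j + 3)*(j^2 + 2*j - 3) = (j - 2)*(j - 1)*(j + 3)*(j + 3)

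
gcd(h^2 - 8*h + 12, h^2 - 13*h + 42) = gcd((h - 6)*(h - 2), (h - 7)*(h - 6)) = h - 6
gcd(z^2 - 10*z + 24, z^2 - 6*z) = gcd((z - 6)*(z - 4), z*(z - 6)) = z - 6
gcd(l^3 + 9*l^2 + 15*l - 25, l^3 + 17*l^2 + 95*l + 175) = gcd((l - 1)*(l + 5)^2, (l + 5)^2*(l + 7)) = l^2 + 10*l + 25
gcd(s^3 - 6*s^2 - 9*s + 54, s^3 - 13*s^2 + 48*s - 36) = s - 6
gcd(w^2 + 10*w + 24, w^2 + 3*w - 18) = w + 6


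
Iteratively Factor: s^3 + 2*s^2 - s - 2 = (s + 1)*(s^2 + s - 2) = (s + 1)*(s + 2)*(s - 1)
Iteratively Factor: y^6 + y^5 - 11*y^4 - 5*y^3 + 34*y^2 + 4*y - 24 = (y + 3)*(y^5 - 2*y^4 - 5*y^3 + 10*y^2 + 4*y - 8) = (y - 2)*(y + 3)*(y^4 - 5*y^2 + 4) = (y - 2)^2*(y + 3)*(y^3 + 2*y^2 - y - 2) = (y - 2)^2*(y + 2)*(y + 3)*(y^2 - 1) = (y - 2)^2*(y + 1)*(y + 2)*(y + 3)*(y - 1)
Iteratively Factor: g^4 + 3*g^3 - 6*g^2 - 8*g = (g + 1)*(g^3 + 2*g^2 - 8*g) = g*(g + 1)*(g^2 + 2*g - 8) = g*(g + 1)*(g + 4)*(g - 2)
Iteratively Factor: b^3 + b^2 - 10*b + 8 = (b - 2)*(b^2 + 3*b - 4) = (b - 2)*(b + 4)*(b - 1)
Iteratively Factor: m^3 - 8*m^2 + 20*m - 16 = (m - 4)*(m^2 - 4*m + 4) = (m - 4)*(m - 2)*(m - 2)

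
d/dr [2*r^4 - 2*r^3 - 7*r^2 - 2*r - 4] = 8*r^3 - 6*r^2 - 14*r - 2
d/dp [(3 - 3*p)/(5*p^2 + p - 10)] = 3*(-5*p^2 - p + (p - 1)*(10*p + 1) + 10)/(5*p^2 + p - 10)^2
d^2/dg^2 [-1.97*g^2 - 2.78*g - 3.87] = -3.94000000000000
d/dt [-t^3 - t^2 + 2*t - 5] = -3*t^2 - 2*t + 2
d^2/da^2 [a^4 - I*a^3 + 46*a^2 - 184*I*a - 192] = 12*a^2 - 6*I*a + 92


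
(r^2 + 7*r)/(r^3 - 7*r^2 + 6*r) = (r + 7)/(r^2 - 7*r + 6)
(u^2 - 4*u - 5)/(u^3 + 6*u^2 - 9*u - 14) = (u - 5)/(u^2 + 5*u - 14)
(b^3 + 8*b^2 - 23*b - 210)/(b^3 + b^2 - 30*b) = (b + 7)/b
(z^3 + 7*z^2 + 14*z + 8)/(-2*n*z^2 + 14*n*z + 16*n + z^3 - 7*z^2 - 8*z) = (z^2 + 6*z + 8)/(-2*n*z + 16*n + z^2 - 8*z)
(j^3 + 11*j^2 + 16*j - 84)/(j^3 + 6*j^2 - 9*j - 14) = (j + 6)/(j + 1)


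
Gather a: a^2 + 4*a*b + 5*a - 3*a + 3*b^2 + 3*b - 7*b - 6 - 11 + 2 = a^2 + a*(4*b + 2) + 3*b^2 - 4*b - 15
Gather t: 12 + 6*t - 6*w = 6*t - 6*w + 12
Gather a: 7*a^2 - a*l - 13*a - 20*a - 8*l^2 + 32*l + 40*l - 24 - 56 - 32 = 7*a^2 + a*(-l - 33) - 8*l^2 + 72*l - 112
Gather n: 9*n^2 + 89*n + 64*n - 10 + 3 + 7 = 9*n^2 + 153*n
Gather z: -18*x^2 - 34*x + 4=-18*x^2 - 34*x + 4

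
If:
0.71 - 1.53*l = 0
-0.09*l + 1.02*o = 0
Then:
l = 0.46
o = 0.04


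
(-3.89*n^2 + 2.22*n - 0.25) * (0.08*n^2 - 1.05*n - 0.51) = -0.3112*n^4 + 4.2621*n^3 - 0.3671*n^2 - 0.8697*n + 0.1275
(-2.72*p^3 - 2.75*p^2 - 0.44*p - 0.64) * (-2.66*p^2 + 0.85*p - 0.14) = 7.2352*p^5 + 5.003*p^4 - 0.7863*p^3 + 1.7134*p^2 - 0.4824*p + 0.0896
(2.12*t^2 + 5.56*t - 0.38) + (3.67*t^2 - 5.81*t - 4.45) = 5.79*t^2 - 0.25*t - 4.83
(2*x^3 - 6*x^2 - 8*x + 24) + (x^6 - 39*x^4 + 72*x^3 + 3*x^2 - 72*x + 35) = x^6 - 39*x^4 + 74*x^3 - 3*x^2 - 80*x + 59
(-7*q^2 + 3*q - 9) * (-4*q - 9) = 28*q^3 + 51*q^2 + 9*q + 81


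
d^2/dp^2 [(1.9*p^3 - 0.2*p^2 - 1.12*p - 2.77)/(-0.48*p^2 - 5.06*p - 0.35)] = (7.105427357601e-15*p^4 - 97.110704*p^3 - 16.561752*p^2 + 37.841196*p + 136.995184)/(0.110592*p^6 + 3.497472*p^5 + 37.111104*p^4 + 134.654696*p^3 + 27.06018*p^2 + 1.85955*p + 0.042875)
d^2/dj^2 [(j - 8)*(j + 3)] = 2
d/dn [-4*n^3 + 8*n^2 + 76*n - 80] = -12*n^2 + 16*n + 76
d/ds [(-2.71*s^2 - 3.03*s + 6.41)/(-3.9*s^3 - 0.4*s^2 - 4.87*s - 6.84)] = (-10.569*s^4 - 23.634*s^3 + 86.9827*s^2 + 42.2008*s + 51.9419)/(15.21*s^6 + 3.12*s^5 + 38.146*s^4 + 57.248*s^3 + 29.1889*s^2 + 66.6216*s + 46.7856)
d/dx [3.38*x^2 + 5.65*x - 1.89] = 6.76*x + 5.65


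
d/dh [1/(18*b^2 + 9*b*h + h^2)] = (-9*b - 2*h)/(18*b^2 + 9*b*h + h^2)^2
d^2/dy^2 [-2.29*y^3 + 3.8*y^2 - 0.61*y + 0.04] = 7.6 - 13.74*y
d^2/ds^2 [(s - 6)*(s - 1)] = 2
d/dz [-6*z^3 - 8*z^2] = 2*z*(-9*z - 8)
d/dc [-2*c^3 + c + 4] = 1 - 6*c^2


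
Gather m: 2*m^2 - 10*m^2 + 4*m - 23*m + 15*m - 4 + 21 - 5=-8*m^2 - 4*m + 12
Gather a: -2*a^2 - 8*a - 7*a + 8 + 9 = -2*a^2 - 15*a + 17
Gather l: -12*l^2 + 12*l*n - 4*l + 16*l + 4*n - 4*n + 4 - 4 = -12*l^2 + l*(12*n + 12)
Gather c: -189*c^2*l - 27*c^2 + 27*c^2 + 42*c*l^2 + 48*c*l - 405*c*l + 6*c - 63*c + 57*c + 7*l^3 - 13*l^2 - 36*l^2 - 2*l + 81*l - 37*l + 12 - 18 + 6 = -189*c^2*l + c*(42*l^2 - 357*l) + 7*l^3 - 49*l^2 + 42*l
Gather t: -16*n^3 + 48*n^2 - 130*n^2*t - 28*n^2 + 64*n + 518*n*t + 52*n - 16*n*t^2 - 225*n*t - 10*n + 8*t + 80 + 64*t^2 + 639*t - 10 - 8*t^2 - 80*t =-16*n^3 + 20*n^2 + 106*n + t^2*(56 - 16*n) + t*(-130*n^2 + 293*n + 567) + 70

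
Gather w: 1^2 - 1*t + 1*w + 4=-t + w + 5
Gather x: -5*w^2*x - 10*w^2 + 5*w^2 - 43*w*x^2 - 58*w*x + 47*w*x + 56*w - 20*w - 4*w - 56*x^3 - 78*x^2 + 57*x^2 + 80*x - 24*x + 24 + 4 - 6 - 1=-5*w^2 + 32*w - 56*x^3 + x^2*(-43*w - 21) + x*(-5*w^2 - 11*w + 56) + 21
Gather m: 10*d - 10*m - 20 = 10*d - 10*m - 20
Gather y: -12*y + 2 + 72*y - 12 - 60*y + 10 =0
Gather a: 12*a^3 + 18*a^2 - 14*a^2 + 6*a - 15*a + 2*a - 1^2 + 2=12*a^3 + 4*a^2 - 7*a + 1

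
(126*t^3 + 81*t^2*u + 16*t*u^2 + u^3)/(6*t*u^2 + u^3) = 21*t^2/u^2 + 10*t/u + 1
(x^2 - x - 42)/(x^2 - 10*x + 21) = (x + 6)/(x - 3)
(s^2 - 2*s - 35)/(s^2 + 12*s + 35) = (s - 7)/(s + 7)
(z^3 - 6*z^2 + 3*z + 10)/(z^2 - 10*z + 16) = (z^2 - 4*z - 5)/(z - 8)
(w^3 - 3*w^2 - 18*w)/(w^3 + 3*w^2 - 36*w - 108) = w/(w + 6)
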